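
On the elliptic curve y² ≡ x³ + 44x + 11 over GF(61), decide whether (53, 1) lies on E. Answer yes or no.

y² = 1² ≡ 1; x³ + 44x + 11 = 151220 ≡ 1 (mod 61). 1 = 1.

yes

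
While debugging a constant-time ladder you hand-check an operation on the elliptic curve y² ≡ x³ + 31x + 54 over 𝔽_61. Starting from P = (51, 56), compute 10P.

(58, 42)

Repeated addition: build up to 10P.
2P: tangent at (51, 56): λ = (3·51² + 31)/(2·56) ≡ 26/51. 51⁻¹ ≡ 6 (mod 61), so λ ≡ 26·6 ≡ 34.
  x = λ² - 51 - 51 = 1156 - 102 ≡ 17; y = λ·(51 - 17) - 56 ≡ 2. → (17, 2)
3P: (17, 2) + (51, 56). λ = (56 - 2)/(51 - 17) ≡ 54/34 mod 61. 34⁻¹ ≡ 9 (mod 61) since 34·9 = 306 ≡ 1, so λ ≡ 59.
  x = λ² - 17 - 51 = 3481 - 68 ≡ 58; y = λ·(17 - 58) - 2 ≡ 19. → (58, 19)
4P: (58, 19) + (51, 56). λ = (56 - 19)/(51 - 58) ≡ 37/54 mod 61. 54⁻¹ ≡ 26 (mod 61), so λ ≡ 47.
  x = λ² - 58 - 51 = 2209 - 109 ≡ 26; y = λ·(58 - 26) - 19 ≡ 21. → (26, 21)
5P: (26, 21) + (51, 56). λ = (56 - 21)/(51 - 26) ≡ 35/25 mod 61. 25⁻¹ ≡ 22 (mod 61) since 25·22 = 550 ≡ 1, so λ ≡ 38.
  x = λ² - 26 - 51 = 1444 - 77 ≡ 25; y = λ·(26 - 25) - 21 ≡ 17. → (25, 17)
6P: (25, 17) + (51, 56). λ = (56 - 17)/(51 - 25) ≡ 39/26 mod 61. 26⁻¹ ≡ 54 (mod 61), so λ ≡ 32.
  x = λ² - 25 - 51 = 1024 - 76 ≡ 33; y = λ·(25 - 33) - 17 ≡ 32. → (33, 32)
7P: (33, 32) + (51, 56). λ = (56 - 32)/(51 - 33) ≡ 24/18 mod 61. 18⁻¹ ≡ 17 (mod 61), so λ ≡ 42.
  x = λ² - 33 - 51 = 1764 - 84 ≡ 33; y = λ·(33 - 33) - 32 ≡ 29. → (33, 29)
8P: (33, 29) + (51, 56). λ = (56 - 29)/(51 - 33) ≡ 27/18 mod 61. 18⁻¹ ≡ 17 (mod 61), so λ ≡ 32.
  x = λ² - 33 - 51 = 1024 - 84 ≡ 25; y = λ·(33 - 25) - 29 ≡ 44. → (25, 44)
9P: (25, 44) + (51, 56). λ = (56 - 44)/(51 - 25) ≡ 12/26 mod 61. 26⁻¹ ≡ 54 (mod 61), so λ ≡ 38.
  x = λ² - 25 - 51 = 1444 - 76 ≡ 26; y = λ·(25 - 26) - 44 ≡ 40. → (26, 40)
10P: (26, 40) + (51, 56). λ = (56 - 40)/(51 - 26) ≡ 16/25 mod 61. 25⁻¹ ≡ 22 (mod 61), so λ ≡ 47.
  x = λ² - 26 - 51 = 2209 - 77 ≡ 58; y = λ·(26 - 58) - 40 ≡ 42. → (58, 42)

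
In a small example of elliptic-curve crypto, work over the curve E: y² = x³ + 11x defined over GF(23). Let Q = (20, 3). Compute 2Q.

(18, 2)

tangent at (20, 3): λ = (3·20² + 11)/(2·3) ≡ 15/6. 6⁻¹ ≡ 4 (mod 23), so λ ≡ 15·4 ≡ 14.
  x = λ² - 20 - 20 = 196 - 40 ≡ 18; y = λ·(20 - 18) - 3 ≡ 2. → (18, 2)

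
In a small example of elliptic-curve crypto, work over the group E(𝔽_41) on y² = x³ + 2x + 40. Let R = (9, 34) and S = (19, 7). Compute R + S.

(9, 34) + (19, 7). λ = (7 - 34)/(19 - 9) ≡ 14/10 mod 41. 10⁻¹ ≡ 37 (mod 41), so λ ≡ 26.
  x = λ² - 9 - 19 = 676 - 28 ≡ 33; y = λ·(9 - 33) - 34 ≡ 39. → (33, 39)

(33, 39)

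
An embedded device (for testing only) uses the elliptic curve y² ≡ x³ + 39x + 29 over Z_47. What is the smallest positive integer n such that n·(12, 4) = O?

2P: tangent at (12, 4): λ = (3·12² + 39)/(2·4) ≡ 1/8. 8⁻¹ ≡ 6 (mod 47) since 8·6 = 48 ≡ 1, so λ ≡ 1·6 ≡ 6.
  x = λ² - 12 - 12 = 36 - 24 ≡ 12; y = λ·(12 - 12) - 4 ≡ 43. → (12, 43)
3P: (12, 43) + (12, 4): same x and y₁ ≡ -y₂, so the sum is O.
3P = O, so the order is 3.

3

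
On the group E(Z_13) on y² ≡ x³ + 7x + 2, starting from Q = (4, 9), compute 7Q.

(1, 6)

Repeated addition: build up to 7Q.
2Q: tangent at (4, 9): λ = (3·4² + 7)/(2·9) ≡ 3/5. 5⁻¹ ≡ 8 (mod 13) since 5·8 = 40 ≡ 1, so λ ≡ 3·8 ≡ 11.
  x = λ² - 4 - 4 = 121 - 8 ≡ 9; y = λ·(4 - 9) - 9 ≡ 1. → (9, 1)
3Q: (9, 1) + (4, 9). λ = (9 - 1)/(4 - 9) ≡ 8/8 mod 13. 8⁻¹ ≡ 5 (mod 13), so λ ≡ 1.
  x = λ² - 9 - 4 = 1 - 13 ≡ 1; y = λ·(9 - 1) - 1 ≡ 7. → (1, 7)
4Q: (1, 7) + (4, 9). λ = (9 - 7)/(4 - 1) ≡ 2/3 mod 13. 3⁻¹ ≡ 9 (mod 13), so λ ≡ 5.
  x = λ² - 1 - 4 = 25 - 5 ≡ 7; y = λ·(1 - 7) - 7 ≡ 2. → (7, 2)
5Q: (7, 2) + (4, 9). λ = (9 - 2)/(4 - 7) ≡ 7/10 mod 13. 10⁻¹ ≡ 4 (mod 13) since 10·4 = 40 ≡ 1, so λ ≡ 2.
  x = λ² - 7 - 4 = 4 - 11 ≡ 6; y = λ·(7 - 6) - 2 ≡ 0. → (6, 0)
6Q: (6, 0) + (4, 9). λ = (9 - 0)/(4 - 6) ≡ 9/11 mod 13. 11⁻¹ ≡ 6 (mod 13) since 11·6 = 66 ≡ 1, so λ ≡ 2.
  x = λ² - 6 - 4 = 4 - 10 ≡ 7; y = λ·(6 - 7) - 0 ≡ 11. → (7, 11)
7Q: (7, 11) + (4, 9). λ = (9 - 11)/(4 - 7) ≡ 11/10 mod 13. 10⁻¹ ≡ 4 (mod 13), so λ ≡ 5.
  x = λ² - 7 - 4 = 25 - 11 ≡ 1; y = λ·(7 - 1) - 11 ≡ 6. → (1, 6)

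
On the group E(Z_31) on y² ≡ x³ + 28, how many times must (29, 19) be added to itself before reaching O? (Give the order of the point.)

7

2P: tangent at (29, 19): λ = (3·29² + 0)/(2·19) ≡ 12/7. 7⁻¹ ≡ 9 (mod 31), so λ ≡ 12·9 ≡ 15.
  x = λ² - 29 - 29 = 225 - 58 ≡ 12; y = λ·(29 - 12) - 19 ≡ 19. → (12, 19)
3P: (12, 19) + (29, 19). λ = (19 - 19)/(29 - 12) ≡ 0/17 mod 31. 17⁻¹ ≡ 11 (mod 31), so λ ≡ 0.
  x = λ² - 12 - 29 = 0 - 41 ≡ 21; y = λ·(12 - 21) - 19 ≡ 12. → (21, 12)
4P: (21, 12) + (29, 19). λ = (19 - 12)/(29 - 21) ≡ 7/8 mod 31. 8⁻¹ ≡ 4 (mod 31), so λ ≡ 28.
  x = λ² - 21 - 29 = 784 - 50 ≡ 21; y = λ·(21 - 21) - 12 ≡ 19. → (21, 19)
5P: (21, 19) + (29, 19). λ = (19 - 19)/(29 - 21) ≡ 0/8 mod 31. 8⁻¹ ≡ 4 (mod 31), so λ ≡ 0.
  x = λ² - 21 - 29 = 0 - 50 ≡ 12; y = λ·(21 - 12) - 19 ≡ 12. → (12, 12)
6P: (12, 12) + (29, 19). λ = (19 - 12)/(29 - 12) ≡ 7/17 mod 31. 17⁻¹ ≡ 11 (mod 31) since 17·11 = 187 ≡ 1, so λ ≡ 15.
  x = λ² - 12 - 29 = 225 - 41 ≡ 29; y = λ·(12 - 29) - 12 ≡ 12. → (29, 12)
7P: (29, 12) + (29, 19): same x and y₁ ≡ -y₂, so the sum is O.
7P = O, so the order is 7.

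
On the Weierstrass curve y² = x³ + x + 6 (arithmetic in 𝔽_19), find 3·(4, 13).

(12, 6)

Write G = (4, 13).
Repeated addition: build up to 3G.
2G: tangent at (4, 13): λ = (3·4² + 1)/(2·13) ≡ 11/7. 7⁻¹ ≡ 11 (mod 19) since 7·11 = 77 ≡ 1, so λ ≡ 11·11 ≡ 7.
  x = λ² - 4 - 4 = 49 - 8 ≡ 3; y = λ·(4 - 3) - 13 ≡ 13. → (3, 13)
3G: (3, 13) + (4, 13). λ = (13 - 13)/(4 - 3) ≡ 0/1 mod 19. 1⁻¹ ≡ 1 (mod 19), so λ ≡ 0.
  x = λ² - 3 - 4 = 0 - 7 ≡ 12; y = λ·(3 - 12) - 13 ≡ 6. → (12, 6)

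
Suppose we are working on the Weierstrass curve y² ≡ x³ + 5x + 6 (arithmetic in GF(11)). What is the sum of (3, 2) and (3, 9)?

O

The two points share x = 3 and their y-coordinates satisfy 2 + 9 ≡ 0 (mod 11), so they are inverses. Their sum is 𝒪.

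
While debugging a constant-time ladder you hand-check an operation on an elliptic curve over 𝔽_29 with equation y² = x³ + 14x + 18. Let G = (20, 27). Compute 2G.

(19, 3)

tangent at (20, 27): λ = (3·20² + 14)/(2·27) ≡ 25/25. 25⁻¹ ≡ 7 (mod 29), so λ ≡ 25·7 ≡ 1.
  x = λ² - 20 - 20 = 1 - 40 ≡ 19; y = λ·(20 - 19) - 27 ≡ 3. → (19, 3)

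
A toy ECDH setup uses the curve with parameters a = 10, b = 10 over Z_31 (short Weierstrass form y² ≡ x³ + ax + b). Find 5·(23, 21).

Write G = (23, 21).
Double-and-add on 5 = (101)₂. Start with G = (23, 21) for the leading 1-bit.
double: tangent at (23, 21): λ = (3·23² + 10)/(2·21) ≡ 16/11. 11⁻¹ ≡ 17 (mod 31), so λ ≡ 16·17 ≡ 24.
  x = λ² - 23 - 23 = 576 - 46 ≡ 3; y = λ·(23 - 3) - 21 ≡ 25. → (3, 25)
double: tangent at (3, 25): λ = (3·3² + 10)/(2·25) ≡ 6/19. 19⁻¹ ≡ 18 (mod 31) since 19·18 = 342 ≡ 1, so λ ≡ 6·18 ≡ 15.
  x = λ² - 3 - 3 = 225 - 6 ≡ 2; y = λ·(3 - 2) - 25 ≡ 21. → (2, 21)
add G: (2, 21) + (23, 21). λ = (21 - 21)/(23 - 2) ≡ 0/21 mod 31. 21⁻¹ ≡ 3 (mod 31), so λ ≡ 0.
  x = λ² - 2 - 23 = 0 - 25 ≡ 6; y = λ·(2 - 6) - 21 ≡ 10. → (6, 10)

(6, 10)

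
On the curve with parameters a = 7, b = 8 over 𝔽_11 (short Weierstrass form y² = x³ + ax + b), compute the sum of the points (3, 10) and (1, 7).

(3, 10) + (1, 7). λ = (7 - 10)/(1 - 3) ≡ 8/9 mod 11. 9⁻¹ ≡ 5 (mod 11), so λ ≡ 7.
  x = λ² - 3 - 1 = 49 - 4 ≡ 1; y = λ·(3 - 1) - 10 ≡ 4. → (1, 4)

(1, 4)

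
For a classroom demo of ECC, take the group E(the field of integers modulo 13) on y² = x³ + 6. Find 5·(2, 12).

(6, 1)

Write Q = (2, 12).
Repeated addition: build up to 5Q.
2Q: tangent at (2, 12): λ = (3·2² + 0)/(2·12) ≡ 12/11. 11⁻¹ ≡ 6 (mod 13), so λ ≡ 12·6 ≡ 7.
  x = λ² - 2 - 2 = 49 - 4 ≡ 6; y = λ·(2 - 6) - 12 ≡ 12. → (6, 12)
3Q: (6, 12) + (2, 12). λ = (12 - 12)/(2 - 6) ≡ 0/9 mod 13. 9⁻¹ ≡ 3 (mod 13), so λ ≡ 0.
  x = λ² - 6 - 2 = 0 - 8 ≡ 5; y = λ·(6 - 5) - 12 ≡ 1. → (5, 1)
4Q: (5, 1) + (2, 12). λ = (12 - 1)/(2 - 5) ≡ 11/10 mod 13. 10⁻¹ ≡ 4 (mod 13), so λ ≡ 5.
  x = λ² - 5 - 2 = 25 - 7 ≡ 5; y = λ·(5 - 5) - 1 ≡ 12. → (5, 12)
5Q: (5, 12) + (2, 12). λ = (12 - 12)/(2 - 5) ≡ 0/10 mod 13. 10⁻¹ ≡ 4 (mod 13) since 10·4 = 40 ≡ 1, so λ ≡ 0.
  x = λ² - 5 - 2 = 0 - 7 ≡ 6; y = λ·(5 - 6) - 12 ≡ 1. → (6, 1)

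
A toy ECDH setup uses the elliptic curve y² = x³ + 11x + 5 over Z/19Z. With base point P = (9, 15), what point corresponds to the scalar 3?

Repeated addition: build up to 3P.
2P: tangent at (9, 15): λ = (3·9² + 11)/(2·15) ≡ 7/11. 11⁻¹ ≡ 7 (mod 19), so λ ≡ 7·7 ≡ 11.
  x = λ² - 9 - 9 = 121 - 18 ≡ 8; y = λ·(9 - 8) - 15 ≡ 15. → (8, 15)
3P: (8, 15) + (9, 15). λ = (15 - 15)/(9 - 8) ≡ 0/1 mod 19. 1⁻¹ ≡ 1 (mod 19), so λ ≡ 0.
  x = λ² - 8 - 9 = 0 - 17 ≡ 2; y = λ·(8 - 2) - 15 ≡ 4. → (2, 4)

(2, 4)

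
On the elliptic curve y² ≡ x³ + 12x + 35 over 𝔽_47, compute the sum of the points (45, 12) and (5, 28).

(31, 20)

(45, 12) + (5, 28). λ = (28 - 12)/(5 - 45) ≡ 16/7 mod 47. 7⁻¹ ≡ 27 (mod 47), so λ ≡ 9.
  x = λ² - 45 - 5 = 81 - 50 ≡ 31; y = λ·(45 - 31) - 12 ≡ 20. → (31, 20)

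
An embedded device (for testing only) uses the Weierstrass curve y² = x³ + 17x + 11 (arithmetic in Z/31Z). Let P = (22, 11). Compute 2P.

tangent at (22, 11): λ = (3·22² + 17)/(2·11) ≡ 12/22. 22⁻¹ ≡ 24 (mod 31) since 22·24 = 528 ≡ 1, so λ ≡ 12·24 ≡ 9.
  x = λ² - 22 - 22 = 81 - 44 ≡ 6; y = λ·(22 - 6) - 11 ≡ 9. → (6, 9)

(6, 9)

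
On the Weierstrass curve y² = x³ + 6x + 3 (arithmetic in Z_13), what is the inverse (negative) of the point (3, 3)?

-(3, 3) = (3, -3 mod 13) = (3, 10).

(3, 10)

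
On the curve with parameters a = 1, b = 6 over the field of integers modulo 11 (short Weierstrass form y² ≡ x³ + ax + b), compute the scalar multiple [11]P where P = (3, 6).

(8, 3)

Double-and-add on 11 = (1011)₂. Start with P = (3, 6) for the leading 1-bit.
double: tangent at (3, 6): λ = (3·3² + 1)/(2·6) ≡ 6/1. 1⁻¹ ≡ 1 (mod 11), so λ ≡ 6·1 ≡ 6.
  x = λ² - 3 - 3 = 36 - 6 ≡ 8; y = λ·(3 - 8) - 6 ≡ 8. → (8, 8)
double: tangent at (8, 8): λ = (3·8² + 1)/(2·8) ≡ 6/5. 5⁻¹ ≡ 9 (mod 11) since 5·9 = 45 ≡ 1, so λ ≡ 6·9 ≡ 10.
  x = λ² - 8 - 8 = 100 - 16 ≡ 7; y = λ·(8 - 7) - 8 ≡ 2. → (7, 2)
add P: (7, 2) + (3, 6). λ = (6 - 2)/(3 - 7) ≡ 4/7 mod 11. 7⁻¹ ≡ 8 (mod 11), so λ ≡ 10.
  x = λ² - 7 - 3 = 100 - 10 ≡ 2; y = λ·(7 - 2) - 2 ≡ 4. → (2, 4)
double: tangent at (2, 4): λ = (3·2² + 1)/(2·4) ≡ 2/8. 8⁻¹ ≡ 7 (mod 11), so λ ≡ 2·7 ≡ 3.
  x = λ² - 2 - 2 = 9 - 4 ≡ 5; y = λ·(2 - 5) - 4 ≡ 9. → (5, 9)
add P: (5, 9) + (3, 6). λ = (6 - 9)/(3 - 5) ≡ 8/9 mod 11. 9⁻¹ ≡ 5 (mod 11), so λ ≡ 7.
  x = λ² - 5 - 3 = 49 - 8 ≡ 8; y = λ·(5 - 8) - 9 ≡ 3. → (8, 3)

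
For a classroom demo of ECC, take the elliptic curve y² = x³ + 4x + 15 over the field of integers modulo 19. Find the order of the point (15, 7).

7

2P: tangent at (15, 7): λ = (3·15² + 4)/(2·7) ≡ 14/14. 14⁻¹ ≡ 15 (mod 19), so λ ≡ 14·15 ≡ 1.
  x = λ² - 15 - 15 = 1 - 30 ≡ 9; y = λ·(15 - 9) - 7 ≡ 18. → (9, 18)
3P: (9, 18) + (15, 7). λ = (7 - 18)/(15 - 9) ≡ 8/6 mod 19. 6⁻¹ ≡ 16 (mod 19), so λ ≡ 14.
  x = λ² - 9 - 15 = 196 - 24 ≡ 1; y = λ·(9 - 1) - 18 ≡ 18. → (1, 18)
4P: (1, 18) + (15, 7). λ = (7 - 18)/(15 - 1) ≡ 8/14 mod 19. 14⁻¹ ≡ 15 (mod 19), so λ ≡ 6.
  x = λ² - 1 - 15 = 36 - 16 ≡ 1; y = λ·(1 - 1) - 18 ≡ 1. → (1, 1)
5P: (1, 1) + (15, 7). λ = (7 - 1)/(15 - 1) ≡ 6/14 mod 19. 14⁻¹ ≡ 15 (mod 19) since 14·15 = 210 ≡ 1, so λ ≡ 14.
  x = λ² - 1 - 15 = 196 - 16 ≡ 9; y = λ·(1 - 9) - 1 ≡ 1. → (9, 1)
6P: (9, 1) + (15, 7). λ = (7 - 1)/(15 - 9) ≡ 6/6 mod 19. 6⁻¹ ≡ 16 (mod 19) since 6·16 = 96 ≡ 1, so λ ≡ 1.
  x = λ² - 9 - 15 = 1 - 24 ≡ 15; y = λ·(9 - 15) - 1 ≡ 12. → (15, 12)
7P: (15, 12) + (15, 7): same x and y₁ ≡ -y₂, so the sum is 𝒪.
7P = 𝒪, so the order is 7.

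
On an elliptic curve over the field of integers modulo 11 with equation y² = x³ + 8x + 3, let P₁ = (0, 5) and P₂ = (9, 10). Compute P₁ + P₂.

(0, 6)

(0, 5) + (9, 10). λ = (10 - 5)/(9 - 0) ≡ 5/9 mod 11. 9⁻¹ ≡ 5 (mod 11), so λ ≡ 3.
  x = λ² - 0 - 9 = 9 - 9 ≡ 0; y = λ·(0 - 0) - 5 ≡ 6. → (0, 6)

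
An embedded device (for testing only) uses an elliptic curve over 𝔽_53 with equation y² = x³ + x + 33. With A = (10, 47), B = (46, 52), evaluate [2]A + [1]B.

First 2A:
Repeated addition: build up to 2A.
2A: tangent at (10, 47): λ = (3·10² + 1)/(2·47) ≡ 36/41. 41⁻¹ ≡ 22 (mod 53) since 41·22 = 902 ≡ 1, so λ ≡ 36·22 ≡ 50.
  x = λ² - 10 - 10 = 2500 - 20 ≡ 42; y = λ·(10 - 42) - 47 ≡ 49. → (42, 49)
2A = (42, 49).
Finally 2A + B:
(42, 49) + (46, 52). λ = (52 - 49)/(46 - 42) ≡ 3/4 mod 53. 4⁻¹ ≡ 40 (mod 53), so λ ≡ 14.
  x = λ² - 42 - 46 = 196 - 88 ≡ 2; y = λ·(42 - 2) - 49 ≡ 34. → (2, 34)

(2, 34)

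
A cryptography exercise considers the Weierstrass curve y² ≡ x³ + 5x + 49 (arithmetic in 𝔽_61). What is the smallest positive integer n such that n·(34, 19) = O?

7

2P: tangent at (34, 19): λ = (3·34² + 5)/(2·19) ≡ 57/38. 38⁻¹ ≡ 53 (mod 61) since 38·53 = 2014 ≡ 1, so λ ≡ 57·53 ≡ 32.
  x = λ² - 34 - 34 = 1024 - 68 ≡ 41; y = λ·(34 - 41) - 19 ≡ 1. → (41, 1)
3P: (41, 1) + (34, 19). λ = (19 - 1)/(34 - 41) ≡ 18/54 mod 61. 54⁻¹ ≡ 26 (mod 61), so λ ≡ 41.
  x = λ² - 41 - 34 = 1681 - 75 ≡ 20; y = λ·(41 - 20) - 1 ≡ 6. → (20, 6)
4P: (20, 6) + (34, 19). λ = (19 - 6)/(34 - 20) ≡ 13/14 mod 61. 14⁻¹ ≡ 48 (mod 61) since 14·48 = 672 ≡ 1, so λ ≡ 14.
  x = λ² - 20 - 34 = 196 - 54 ≡ 20; y = λ·(20 - 20) - 6 ≡ 55. → (20, 55)
5P: (20, 55) + (34, 19). λ = (19 - 55)/(34 - 20) ≡ 25/14 mod 61. 14⁻¹ ≡ 48 (mod 61) since 14·48 = 672 ≡ 1, so λ ≡ 41.
  x = λ² - 20 - 34 = 1681 - 54 ≡ 41; y = λ·(20 - 41) - 55 ≡ 60. → (41, 60)
6P: (41, 60) + (34, 19). λ = (19 - 60)/(34 - 41) ≡ 20/54 mod 61. 54⁻¹ ≡ 26 (mod 61), so λ ≡ 32.
  x = λ² - 41 - 34 = 1024 - 75 ≡ 34; y = λ·(41 - 34) - 60 ≡ 42. → (34, 42)
7P: (34, 42) + (34, 19): same x and y₁ ≡ -y₂, so the sum is O.
7P = O, so the order is 7.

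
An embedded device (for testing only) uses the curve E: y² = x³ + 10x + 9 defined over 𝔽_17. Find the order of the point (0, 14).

5

2P: tangent at (0, 14): λ = (3·0² + 10)/(2·14) ≡ 10/11. 11⁻¹ ≡ 14 (mod 17), so λ ≡ 10·14 ≡ 4.
  x = λ² - 0 - 0 = 16 - 0 ≡ 16; y = λ·(0 - 16) - 14 ≡ 7. → (16, 7)
3P: (16, 7) + (0, 14). λ = (14 - 7)/(0 - 16) ≡ 7/1 mod 17. 1⁻¹ ≡ 1 (mod 17), so λ ≡ 7.
  x = λ² - 16 - 0 = 49 - 16 ≡ 16; y = λ·(16 - 16) - 7 ≡ 10. → (16, 10)
4P: (16, 10) + (0, 14). λ = (14 - 10)/(0 - 16) ≡ 4/1 mod 17. 1⁻¹ ≡ 1 (mod 17), so λ ≡ 4.
  x = λ² - 16 - 0 = 16 - 16 ≡ 0; y = λ·(16 - 0) - 10 ≡ 3. → (0, 3)
5P: (0, 3) + (0, 14): same x and y₁ ≡ -y₂, so the sum is 𝒪.
5P = 𝒪, so the order is 5.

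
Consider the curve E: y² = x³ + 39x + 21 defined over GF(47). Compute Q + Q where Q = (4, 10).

tangent at (4, 10): λ = (3·4² + 39)/(2·10) ≡ 40/20. 20⁻¹ ≡ 40 (mod 47), so λ ≡ 40·40 ≡ 2.
  x = λ² - 4 - 4 = 4 - 8 ≡ 43; y = λ·(4 - 43) - 10 ≡ 6. → (43, 6)

(43, 6)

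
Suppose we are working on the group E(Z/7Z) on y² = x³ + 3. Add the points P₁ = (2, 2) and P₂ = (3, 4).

(2, 2) + (3, 4). λ = (4 - 2)/(3 - 2) ≡ 2/1 mod 7. 1⁻¹ ≡ 1 (mod 7) since 1·1 = 1 ≡ 1, so λ ≡ 2.
  x = λ² - 2 - 3 = 4 - 5 ≡ 6; y = λ·(2 - 6) - 2 ≡ 4. → (6, 4)

(6, 4)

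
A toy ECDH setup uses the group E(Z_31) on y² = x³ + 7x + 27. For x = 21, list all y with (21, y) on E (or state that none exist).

x³ + 7x + 27 = 9435 ≡ 11 (mod 31).
11 is a non-residue mod 31; no y exists.

none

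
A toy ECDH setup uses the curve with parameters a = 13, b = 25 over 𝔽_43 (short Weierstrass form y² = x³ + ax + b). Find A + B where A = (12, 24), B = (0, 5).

(35, 22)

(12, 24) + (0, 5). λ = (5 - 24)/(0 - 12) ≡ 24/31 mod 43. 31⁻¹ ≡ 25 (mod 43), so λ ≡ 41.
  x = λ² - 12 - 0 = 1681 - 12 ≡ 35; y = λ·(12 - 35) - 24 ≡ 22. → (35, 22)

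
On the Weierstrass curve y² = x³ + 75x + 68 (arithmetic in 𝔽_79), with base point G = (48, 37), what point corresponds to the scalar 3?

Repeated addition: build up to 3G.
2G: tangent at (48, 37): λ = (3·48² + 75)/(2·37) ≡ 35/74. 74⁻¹ ≡ 63 (mod 79), so λ ≡ 35·63 ≡ 72.
  x = λ² - 48 - 48 = 5184 - 96 ≡ 32; y = λ·(48 - 32) - 37 ≡ 9. → (32, 9)
3G: (32, 9) + (48, 37). λ = (37 - 9)/(48 - 32) ≡ 28/16 mod 79. 16⁻¹ ≡ 5 (mod 79), so λ ≡ 61.
  x = λ² - 32 - 48 = 3721 - 80 ≡ 7; y = λ·(32 - 7) - 9 ≡ 15. → (7, 15)

(7, 15)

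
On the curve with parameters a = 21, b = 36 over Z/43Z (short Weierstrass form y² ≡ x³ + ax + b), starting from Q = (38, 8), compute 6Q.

Repeated addition: build up to 6Q.
2Q: tangent at (38, 8): λ = (3·38² + 21)/(2·8) ≡ 10/16. 16⁻¹ ≡ 35 (mod 43), so λ ≡ 10·35 ≡ 6.
  x = λ² - 38 - 38 = 36 - 76 ≡ 3; y = λ·(38 - 3) - 8 ≡ 30. → (3, 30)
3Q: (3, 30) + (38, 8). λ = (8 - 30)/(38 - 3) ≡ 21/35 mod 43. 35⁻¹ ≡ 16 (mod 43), so λ ≡ 35.
  x = λ² - 3 - 38 = 1225 - 41 ≡ 23; y = λ·(3 - 23) - 30 ≡ 1. → (23, 1)
4Q: (23, 1) + (38, 8). λ = (8 - 1)/(38 - 23) ≡ 7/15 mod 43. 15⁻¹ ≡ 23 (mod 43), so λ ≡ 32.
  x = λ² - 23 - 38 = 1024 - 61 ≡ 17; y = λ·(23 - 17) - 1 ≡ 19. → (17, 19)
5Q: (17, 19) + (38, 8). λ = (8 - 19)/(38 - 17) ≡ 32/21 mod 43. 21⁻¹ ≡ 41 (mod 43) since 21·41 = 861 ≡ 1, so λ ≡ 22.
  x = λ² - 17 - 38 = 484 - 55 ≡ 42; y = λ·(17 - 42) - 19 ≡ 33. → (42, 33)
6Q: (42, 33) + (38, 8). λ = (8 - 33)/(38 - 42) ≡ 18/39 mod 43. 39⁻¹ ≡ 32 (mod 43), so λ ≡ 17.
  x = λ² - 42 - 38 = 289 - 80 ≡ 37; y = λ·(42 - 37) - 33 ≡ 9. → (37, 9)

(37, 9)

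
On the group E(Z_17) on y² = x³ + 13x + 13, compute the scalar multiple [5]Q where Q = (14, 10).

Double-and-add on 5 = (101)₂. Start with Q = (14, 10) for the leading 1-bit.
double: tangent at (14, 10): λ = (3·14² + 13)/(2·10) ≡ 6/3. 3⁻¹ ≡ 6 (mod 17), so λ ≡ 6·6 ≡ 2.
  x = λ² - 14 - 14 = 4 - 28 ≡ 10; y = λ·(14 - 10) - 10 ≡ 15. → (10, 15)
double: tangent at (10, 15): λ = (3·10² + 13)/(2·15) ≡ 7/13. 13⁻¹ ≡ 4 (mod 17) since 13·4 = 52 ≡ 1, so λ ≡ 7·4 ≡ 11.
  x = λ² - 10 - 10 = 121 - 20 ≡ 16; y = λ·(10 - 16) - 15 ≡ 4. → (16, 4)
add Q: (16, 4) + (14, 10). λ = (10 - 4)/(14 - 16) ≡ 6/15 mod 17. 15⁻¹ ≡ 8 (mod 17) since 15·8 = 120 ≡ 1, so λ ≡ 14.
  x = λ² - 16 - 14 = 196 - 30 ≡ 13; y = λ·(16 - 13) - 4 ≡ 4. → (13, 4)

(13, 4)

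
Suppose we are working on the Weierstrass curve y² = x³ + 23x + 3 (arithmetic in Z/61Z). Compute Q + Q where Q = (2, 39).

tangent at (2, 39): λ = (3·2² + 23)/(2·39) ≡ 35/17. 17⁻¹ ≡ 18 (mod 61) since 17·18 = 306 ≡ 1, so λ ≡ 35·18 ≡ 20.
  x = λ² - 2 - 2 = 400 - 4 ≡ 30; y = λ·(2 - 30) - 39 ≡ 11. → (30, 11)

(30, 11)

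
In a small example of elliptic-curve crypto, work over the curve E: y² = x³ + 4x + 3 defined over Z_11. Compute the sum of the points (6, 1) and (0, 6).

(6, 10)

(6, 1) + (0, 6). λ = (6 - 1)/(0 - 6) ≡ 5/5 mod 11. 5⁻¹ ≡ 9 (mod 11), so λ ≡ 1.
  x = λ² - 6 - 0 = 1 - 6 ≡ 6; y = λ·(6 - 6) - 1 ≡ 10. → (6, 10)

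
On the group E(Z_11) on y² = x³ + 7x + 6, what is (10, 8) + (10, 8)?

tangent at (10, 8): λ = (3·10² + 7)/(2·8) ≡ 10/5. 5⁻¹ ≡ 9 (mod 11) since 5·9 = 45 ≡ 1, so λ ≡ 10·9 ≡ 2.
  x = λ² - 10 - 10 = 4 - 20 ≡ 6; y = λ·(10 - 6) - 8 ≡ 0. → (6, 0)

(6, 0)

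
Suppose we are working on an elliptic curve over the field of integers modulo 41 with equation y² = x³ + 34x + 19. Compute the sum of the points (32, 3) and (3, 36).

(32, 3) + (3, 36). λ = (36 - 3)/(3 - 32) ≡ 33/12 mod 41. 12⁻¹ ≡ 24 (mod 41) since 12·24 = 288 ≡ 1, so λ ≡ 13.
  x = λ² - 32 - 3 = 169 - 35 ≡ 11; y = λ·(32 - 11) - 3 ≡ 24. → (11, 24)

(11, 24)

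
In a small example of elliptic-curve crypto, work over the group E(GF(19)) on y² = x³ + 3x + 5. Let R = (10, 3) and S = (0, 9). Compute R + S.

(1, 3)

(10, 3) + (0, 9). λ = (9 - 3)/(0 - 10) ≡ 6/9 mod 19. 9⁻¹ ≡ 17 (mod 19) since 9·17 = 153 ≡ 1, so λ ≡ 7.
  x = λ² - 10 - 0 = 49 - 10 ≡ 1; y = λ·(10 - 1) - 3 ≡ 3. → (1, 3)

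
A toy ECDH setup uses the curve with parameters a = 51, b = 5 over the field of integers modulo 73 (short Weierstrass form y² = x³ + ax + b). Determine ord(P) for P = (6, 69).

4

2P: tangent at (6, 69): λ = (3·6² + 51)/(2·69) ≡ 13/65. 65⁻¹ ≡ 9 (mod 73) since 65·9 = 585 ≡ 1, so λ ≡ 13·9 ≡ 44.
  x = λ² - 6 - 6 = 1936 - 12 ≡ 26; y = λ·(6 - 26) - 69 ≡ 0. → (26, 0)
3P: (26, 0) + (6, 69). λ = (69 - 0)/(6 - 26) ≡ 69/53 mod 73. 53⁻¹ ≡ 62 (mod 73) since 53·62 = 3286 ≡ 1, so λ ≡ 44.
  x = λ² - 26 - 6 = 1936 - 32 ≡ 6; y = λ·(26 - 6) - 0 ≡ 4. → (6, 4)
4P: (6, 4) + (6, 69): same x and y₁ ≡ -y₂, so the sum is 𝒪.
4P = 𝒪, so the order is 4.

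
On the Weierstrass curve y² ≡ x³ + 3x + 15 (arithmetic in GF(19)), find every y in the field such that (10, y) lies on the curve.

0

x³ + 3x + 15 = 1045 ≡ 0 (mod 19).
Only y = 0 satisfies y² ≡ 0.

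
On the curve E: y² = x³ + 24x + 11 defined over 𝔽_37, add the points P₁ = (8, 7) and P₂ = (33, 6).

(5, 21)

(8, 7) + (33, 6). λ = (6 - 7)/(33 - 8) ≡ 36/25 mod 37. 25⁻¹ ≡ 3 (mod 37), so λ ≡ 34.
  x = λ² - 8 - 33 = 1156 - 41 ≡ 5; y = λ·(8 - 5) - 7 ≡ 21. → (5, 21)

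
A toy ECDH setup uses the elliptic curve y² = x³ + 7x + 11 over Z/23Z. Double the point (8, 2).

tangent at (8, 2): λ = (3·8² + 7)/(2·2) ≡ 15/4. 4⁻¹ ≡ 6 (mod 23), so λ ≡ 15·6 ≡ 21.
  x = λ² - 8 - 8 = 441 - 16 ≡ 11; y = λ·(8 - 11) - 2 ≡ 4. → (11, 4)

(11, 4)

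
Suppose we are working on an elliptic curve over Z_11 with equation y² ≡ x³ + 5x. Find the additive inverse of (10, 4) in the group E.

-(10, 4) = (10, -4 mod 11) = (10, 7).

(10, 7)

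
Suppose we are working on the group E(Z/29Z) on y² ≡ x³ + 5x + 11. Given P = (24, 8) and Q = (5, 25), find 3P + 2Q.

(6, 5)

First 3P:
Repeated addition: build up to 3P.
2P: tangent at (24, 8): λ = (3·24² + 5)/(2·8) ≡ 22/16. 16⁻¹ ≡ 20 (mod 29), so λ ≡ 22·20 ≡ 5.
  x = λ² - 24 - 24 = 25 - 48 ≡ 6; y = λ·(24 - 6) - 8 ≡ 24. → (6, 24)
3P: (6, 24) + (24, 8). λ = (8 - 24)/(24 - 6) ≡ 13/18 mod 29. 18⁻¹ ≡ 21 (mod 29), so λ ≡ 12.
  x = λ² - 6 - 24 = 144 - 30 ≡ 27; y = λ·(6 - 27) - 24 ≡ 14. → (27, 14)
3P = (27, 14).
Next 2Q:
Repeated addition: build up to 2Q.
2Q: tangent at (5, 25): λ = (3·5² + 5)/(2·25) ≡ 22/21. 21⁻¹ ≡ 18 (mod 29) since 21·18 = 378 ≡ 1, so λ ≡ 22·18 ≡ 19.
  x = λ² - 5 - 5 = 361 - 10 ≡ 3; y = λ·(5 - 3) - 25 ≡ 13. → (3, 13)
2Q = (3, 13).
Finally 3P + 2Q:
(27, 14) + (3, 13). λ = (13 - 14)/(3 - 27) ≡ 28/5 mod 29. 5⁻¹ ≡ 6 (mod 29) since 5·6 = 30 ≡ 1, so λ ≡ 23.
  x = λ² - 27 - 3 = 529 - 30 ≡ 6; y = λ·(27 - 6) - 14 ≡ 5. → (6, 5)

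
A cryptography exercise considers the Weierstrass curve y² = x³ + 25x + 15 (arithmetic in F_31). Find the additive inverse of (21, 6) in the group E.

(21, 25)

-(21, 6) = (21, -6 mod 31) = (21, 25).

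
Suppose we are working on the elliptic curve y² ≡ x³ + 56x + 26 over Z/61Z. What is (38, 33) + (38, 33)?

tangent at (38, 33): λ = (3·38² + 56)/(2·33) ≡ 57/5. 5⁻¹ ≡ 49 (mod 61) since 5·49 = 245 ≡ 1, so λ ≡ 57·49 ≡ 48.
  x = λ² - 38 - 38 = 2304 - 76 ≡ 32; y = λ·(38 - 32) - 33 ≡ 11. → (32, 11)

(32, 11)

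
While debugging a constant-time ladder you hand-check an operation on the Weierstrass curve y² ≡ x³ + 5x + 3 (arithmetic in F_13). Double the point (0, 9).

tangent at (0, 9): λ = (3·0² + 5)/(2·9) ≡ 5/5. 5⁻¹ ≡ 8 (mod 13), so λ ≡ 5·8 ≡ 1.
  x = λ² - 0 - 0 = 1 - 0 ≡ 1; y = λ·(0 - 1) - 9 ≡ 3. → (1, 3)

(1, 3)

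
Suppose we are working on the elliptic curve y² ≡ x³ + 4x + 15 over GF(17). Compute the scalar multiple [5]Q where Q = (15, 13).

(8, 10)

Double-and-add on 5 = (101)₂. Start with Q = (15, 13) for the leading 1-bit.
double: tangent at (15, 13): λ = (3·15² + 4)/(2·13) ≡ 16/9. 9⁻¹ ≡ 2 (mod 17) since 9·2 = 18 ≡ 1, so λ ≡ 16·2 ≡ 15.
  x = λ² - 15 - 15 = 225 - 30 ≡ 8; y = λ·(15 - 8) - 13 ≡ 7. → (8, 7)
double: tangent at (8, 7): λ = (3·8² + 4)/(2·7) ≡ 9/14. 14⁻¹ ≡ 11 (mod 17) since 14·11 = 154 ≡ 1, so λ ≡ 9·11 ≡ 14.
  x = λ² - 8 - 8 = 196 - 16 ≡ 10; y = λ·(8 - 10) - 7 ≡ 16. → (10, 16)
add Q: (10, 16) + (15, 13). λ = (13 - 16)/(15 - 10) ≡ 14/5 mod 17. 5⁻¹ ≡ 7 (mod 17) since 5·7 = 35 ≡ 1, so λ ≡ 13.
  x = λ² - 10 - 15 = 169 - 25 ≡ 8; y = λ·(10 - 8) - 16 ≡ 10. → (8, 10)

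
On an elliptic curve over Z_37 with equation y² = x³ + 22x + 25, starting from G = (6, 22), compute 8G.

(27, 10)

Repeated addition: build up to 8G.
2G: tangent at (6, 22): λ = (3·6² + 22)/(2·22) ≡ 19/7. 7⁻¹ ≡ 16 (mod 37), so λ ≡ 19·16 ≡ 8.
  x = λ² - 6 - 6 = 64 - 12 ≡ 15; y = λ·(6 - 15) - 22 ≡ 17. → (15, 17)
3G: (15, 17) + (6, 22). λ = (22 - 17)/(6 - 15) ≡ 5/28 mod 37. 28⁻¹ ≡ 4 (mod 37), so λ ≡ 20.
  x = λ² - 15 - 6 = 400 - 21 ≡ 9; y = λ·(15 - 9) - 17 ≡ 29. → (9, 29)
4G: (9, 29) + (6, 22). λ = (22 - 29)/(6 - 9) ≡ 30/34 mod 37. 34⁻¹ ≡ 12 (mod 37) since 34·12 = 408 ≡ 1, so λ ≡ 27.
  x = λ² - 9 - 6 = 729 - 15 ≡ 11; y = λ·(9 - 11) - 29 ≡ 28. → (11, 28)
5G: (11, 28) + (6, 22). λ = (22 - 28)/(6 - 11) ≡ 31/32 mod 37. 32⁻¹ ≡ 22 (mod 37), so λ ≡ 16.
  x = λ² - 11 - 6 = 256 - 17 ≡ 17; y = λ·(11 - 17) - 28 ≡ 24. → (17, 24)
6G: (17, 24) + (6, 22). λ = (22 - 24)/(6 - 17) ≡ 35/26 mod 37. 26⁻¹ ≡ 10 (mod 37), so λ ≡ 17.
  x = λ² - 17 - 6 = 289 - 23 ≡ 7; y = λ·(17 - 7) - 24 ≡ 35. → (7, 35)
7G: (7, 35) + (6, 22). λ = (22 - 35)/(6 - 7) ≡ 24/36 mod 37. 36⁻¹ ≡ 36 (mod 37) since 36·36 = 1296 ≡ 1, so λ ≡ 13.
  x = λ² - 7 - 6 = 169 - 13 ≡ 8; y = λ·(7 - 8) - 35 ≡ 26. → (8, 26)
8G: (8, 26) + (6, 22). λ = (22 - 26)/(6 - 8) ≡ 33/35 mod 37. 35⁻¹ ≡ 18 (mod 37), so λ ≡ 2.
  x = λ² - 8 - 6 = 4 - 14 ≡ 27; y = λ·(8 - 27) - 26 ≡ 10. → (27, 10)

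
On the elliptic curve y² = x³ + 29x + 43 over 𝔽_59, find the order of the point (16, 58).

3

2P: tangent at (16, 58): λ = (3·16² + 29)/(2·58) ≡ 30/57. 57⁻¹ ≡ 29 (mod 59), so λ ≡ 30·29 ≡ 44.
  x = λ² - 16 - 16 = 1936 - 32 ≡ 16; y = λ·(16 - 16) - 58 ≡ 1. → (16, 1)
3P: (16, 1) + (16, 58): same x and y₁ ≡ -y₂, so the sum is ∞.
3P = ∞, so the order is 3.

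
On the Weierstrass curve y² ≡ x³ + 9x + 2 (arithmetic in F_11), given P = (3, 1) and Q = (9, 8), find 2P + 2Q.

(4, 6)

First 2P:
Repeated addition: build up to 2P.
2P: tangent at (3, 1): λ = (3·3² + 9)/(2·1) ≡ 3/2. 2⁻¹ ≡ 6 (mod 11) since 2·6 = 12 ≡ 1, so λ ≡ 3·6 ≡ 7.
  x = λ² - 3 - 3 = 49 - 6 ≡ 10; y = λ·(3 - 10) - 1 ≡ 5. → (10, 5)
2P = (10, 5).
Next 2Q:
Repeated addition: build up to 2Q.
2Q: tangent at (9, 8): λ = (3·9² + 9)/(2·8) ≡ 10/5. 5⁻¹ ≡ 9 (mod 11), so λ ≡ 10·9 ≡ 2.
  x = λ² - 9 - 9 = 4 - 18 ≡ 8; y = λ·(9 - 8) - 8 ≡ 5. → (8, 5)
2Q = (8, 5).
Finally 2P + 2Q:
(10, 5) + (8, 5). λ = (5 - 5)/(8 - 10) ≡ 0/9 mod 11. 9⁻¹ ≡ 5 (mod 11) since 9·5 = 45 ≡ 1, so λ ≡ 0.
  x = λ² - 10 - 8 = 0 - 18 ≡ 4; y = λ·(10 - 4) - 5 ≡ 6. → (4, 6)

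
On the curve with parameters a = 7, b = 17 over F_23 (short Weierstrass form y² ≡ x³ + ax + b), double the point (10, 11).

(21, 8)

tangent at (10, 11): λ = (3·10² + 7)/(2·11) ≡ 8/22. 22⁻¹ ≡ 22 (mod 23) since 22·22 = 484 ≡ 1, so λ ≡ 8·22 ≡ 15.
  x = λ² - 10 - 10 = 225 - 20 ≡ 21; y = λ·(10 - 21) - 11 ≡ 8. → (21, 8)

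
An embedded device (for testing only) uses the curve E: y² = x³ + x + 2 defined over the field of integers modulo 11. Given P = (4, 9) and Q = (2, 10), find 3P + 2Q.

First 3P:
Repeated addition: build up to 3P.
2P: tangent at (4, 9): λ = (3·4² + 1)/(2·9) ≡ 5/7. 7⁻¹ ≡ 8 (mod 11), so λ ≡ 5·8 ≡ 7.
  x = λ² - 4 - 4 = 49 - 8 ≡ 8; y = λ·(4 - 8) - 9 ≡ 7. → (8, 7)
3P: (8, 7) + (4, 9). λ = (9 - 7)/(4 - 8) ≡ 2/7 mod 11. 7⁻¹ ≡ 8 (mod 11), so λ ≡ 5.
  x = λ² - 8 - 4 = 25 - 12 ≡ 2; y = λ·(8 - 2) - 7 ≡ 1. → (2, 1)
3P = (2, 1).
Next 2Q:
Repeated addition: build up to 2Q.
2Q: tangent at (2, 10): λ = (3·2² + 1)/(2·10) ≡ 2/9. 9⁻¹ ≡ 5 (mod 11) since 9·5 = 45 ≡ 1, so λ ≡ 2·5 ≡ 10.
  x = λ² - 2 - 2 = 100 - 4 ≡ 8; y = λ·(2 - 8) - 10 ≡ 7. → (8, 7)
2Q = (8, 7).
Finally 3P + 2Q:
(2, 1) + (8, 7). λ = (7 - 1)/(8 - 2) ≡ 6/6 mod 11. 6⁻¹ ≡ 2 (mod 11), so λ ≡ 1.
  x = λ² - 2 - 8 = 1 - 10 ≡ 2; y = λ·(2 - 2) - 1 ≡ 10. → (2, 10)

(2, 10)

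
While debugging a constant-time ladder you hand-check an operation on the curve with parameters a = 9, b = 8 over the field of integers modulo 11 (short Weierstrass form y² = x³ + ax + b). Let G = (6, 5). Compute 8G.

Repeated addition: build up to 8G.
2G: tangent at (6, 5): λ = (3·6² + 9)/(2·5) ≡ 7/10. 10⁻¹ ≡ 10 (mod 11), so λ ≡ 7·10 ≡ 4.
  x = λ² - 6 - 6 = 16 - 12 ≡ 4; y = λ·(6 - 4) - 5 ≡ 3. → (4, 3)
3G: (4, 3) + (6, 5). λ = (5 - 3)/(6 - 4) ≡ 2/2 mod 11. 2⁻¹ ≡ 6 (mod 11), so λ ≡ 1.
  x = λ² - 4 - 6 = 1 - 10 ≡ 2; y = λ·(4 - 2) - 3 ≡ 10. → (2, 10)
4G: (2, 10) + (6, 5). λ = (5 - 10)/(6 - 2) ≡ 6/4 mod 11. 4⁻¹ ≡ 3 (mod 11), so λ ≡ 7.
  x = λ² - 2 - 6 = 49 - 8 ≡ 8; y = λ·(2 - 8) - 10 ≡ 3. → (8, 3)
5G: (8, 3) + (6, 5). λ = (5 - 3)/(6 - 8) ≡ 2/9 mod 11. 9⁻¹ ≡ 5 (mod 11) since 9·5 = 45 ≡ 1, so λ ≡ 10.
  x = λ² - 8 - 6 = 100 - 14 ≡ 9; y = λ·(8 - 9) - 3 ≡ 9. → (9, 9)
6G: (9, 9) + (6, 5). λ = (5 - 9)/(6 - 9) ≡ 7/8 mod 11. 8⁻¹ ≡ 7 (mod 11), so λ ≡ 5.
  x = λ² - 9 - 6 = 25 - 15 ≡ 10; y = λ·(9 - 10) - 9 ≡ 8. → (10, 8)
7G: (10, 8) + (6, 5). λ = (5 - 8)/(6 - 10) ≡ 8/7 mod 11. 7⁻¹ ≡ 8 (mod 11), so λ ≡ 9.
  x = λ² - 10 - 6 = 81 - 16 ≡ 10; y = λ·(10 - 10) - 8 ≡ 3. → (10, 3)
8G: (10, 3) + (6, 5). λ = (5 - 3)/(6 - 10) ≡ 2/7 mod 11. 7⁻¹ ≡ 8 (mod 11), so λ ≡ 5.
  x = λ² - 10 - 6 = 25 - 16 ≡ 9; y = λ·(10 - 9) - 3 ≡ 2. → (9, 2)

(9, 2)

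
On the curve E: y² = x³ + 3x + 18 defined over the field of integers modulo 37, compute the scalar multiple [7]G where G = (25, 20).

Repeated addition: build up to 7G.
2G: tangent at (25, 20): λ = (3·25² + 3)/(2·20) ≡ 28/3. 3⁻¹ ≡ 25 (mod 37), so λ ≡ 28·25 ≡ 34.
  x = λ² - 25 - 25 = 1156 - 50 ≡ 33; y = λ·(25 - 33) - 20 ≡ 4. → (33, 4)
3G: (33, 4) + (25, 20). λ = (20 - 4)/(25 - 33) ≡ 16/29 mod 37. 29⁻¹ ≡ 23 (mod 37) since 29·23 = 667 ≡ 1, so λ ≡ 35.
  x = λ² - 33 - 25 = 1225 - 58 ≡ 20; y = λ·(33 - 20) - 4 ≡ 7. → (20, 7)
4G: (20, 7) + (25, 20). λ = (20 - 7)/(25 - 20) ≡ 13/5 mod 37. 5⁻¹ ≡ 15 (mod 37) since 5·15 = 75 ≡ 1, so λ ≡ 10.
  x = λ² - 20 - 25 = 100 - 45 ≡ 18; y = λ·(20 - 18) - 7 ≡ 13. → (18, 13)
5G: (18, 13) + (25, 20). λ = (20 - 13)/(25 - 18) ≡ 7/7 mod 37. 7⁻¹ ≡ 16 (mod 37), so λ ≡ 1.
  x = λ² - 18 - 25 = 1 - 43 ≡ 32; y = λ·(18 - 32) - 13 ≡ 10. → (32, 10)
6G: (32, 10) + (25, 20). λ = (20 - 10)/(25 - 32) ≡ 10/30 mod 37. 30⁻¹ ≡ 21 (mod 37), so λ ≡ 25.
  x = λ² - 32 - 25 = 625 - 57 ≡ 13; y = λ·(32 - 13) - 10 ≡ 21. → (13, 21)
7G: (13, 21) + (25, 20). λ = (20 - 21)/(25 - 13) ≡ 36/12 mod 37. 12⁻¹ ≡ 34 (mod 37), so λ ≡ 3.
  x = λ² - 13 - 25 = 9 - 38 ≡ 8; y = λ·(13 - 8) - 21 ≡ 31. → (8, 31)

(8, 31)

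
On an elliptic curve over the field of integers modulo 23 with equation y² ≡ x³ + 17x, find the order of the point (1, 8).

2P: tangent at (1, 8): λ = (3·1² + 17)/(2·8) ≡ 20/16. 16⁻¹ ≡ 13 (mod 23) since 16·13 = 208 ≡ 1, so λ ≡ 20·13 ≡ 7.
  x = λ² - 1 - 1 = 49 - 2 ≡ 1; y = λ·(1 - 1) - 8 ≡ 15. → (1, 15)
3P: (1, 15) + (1, 8): same x and y₁ ≡ -y₂, so the sum is the point at infinity.
3P = the point at infinity, so the order is 3.

3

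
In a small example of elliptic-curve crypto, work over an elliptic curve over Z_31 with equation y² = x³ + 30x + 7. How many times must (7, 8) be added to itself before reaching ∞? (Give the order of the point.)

2P: tangent at (7, 8): λ = (3·7² + 30)/(2·8) ≡ 22/16. 16⁻¹ ≡ 2 (mod 31), so λ ≡ 22·2 ≡ 13.
  x = λ² - 7 - 7 = 169 - 14 ≡ 0; y = λ·(7 - 0) - 8 ≡ 21. → (0, 21)
3P: (0, 21) + (7, 8). λ = (8 - 21)/(7 - 0) ≡ 18/7 mod 31. 7⁻¹ ≡ 9 (mod 31), so λ ≡ 7.
  x = λ² - 0 - 7 = 49 - 7 ≡ 11; y = λ·(0 - 11) - 21 ≡ 26. → (11, 26)
4P: (11, 26) + (7, 8). λ = (8 - 26)/(7 - 11) ≡ 13/27 mod 31. 27⁻¹ ≡ 23 (mod 31) since 27·23 = 621 ≡ 1, so λ ≡ 20.
  x = λ² - 11 - 7 = 400 - 18 ≡ 10; y = λ·(11 - 10) - 26 ≡ 25. → (10, 25)
5P: (10, 25) + (7, 8). λ = (8 - 25)/(7 - 10) ≡ 14/28 mod 31. 28⁻¹ ≡ 10 (mod 31) since 28·10 = 280 ≡ 1, so λ ≡ 16.
  x = λ² - 10 - 7 = 256 - 17 ≡ 22; y = λ·(10 - 22) - 25 ≡ 0. → (22, 0)
6P: (22, 0) + (7, 8). λ = (8 - 0)/(7 - 22) ≡ 8/16 mod 31. 16⁻¹ ≡ 2 (mod 31) since 16·2 = 32 ≡ 1, so λ ≡ 16.
  x = λ² - 22 - 7 = 256 - 29 ≡ 10; y = λ·(22 - 10) - 0 ≡ 6. → (10, 6)
7P: (10, 6) + (7, 8). λ = (8 - 6)/(7 - 10) ≡ 2/28 mod 31. 28⁻¹ ≡ 10 (mod 31), so λ ≡ 20.
  x = λ² - 10 - 7 = 400 - 17 ≡ 11; y = λ·(10 - 11) - 6 ≡ 5. → (11, 5)
8P: (11, 5) + (7, 8). λ = (8 - 5)/(7 - 11) ≡ 3/27 mod 31. 27⁻¹ ≡ 23 (mod 31) since 27·23 = 621 ≡ 1, so λ ≡ 7.
  x = λ² - 11 - 7 = 49 - 18 ≡ 0; y = λ·(11 - 0) - 5 ≡ 10. → (0, 10)
9P: (0, 10) + (7, 8). λ = (8 - 10)/(7 - 0) ≡ 29/7 mod 31. 7⁻¹ ≡ 9 (mod 31) since 7·9 = 63 ≡ 1, so λ ≡ 13.
  x = λ² - 0 - 7 = 169 - 7 ≡ 7; y = λ·(0 - 7) - 10 ≡ 23. → (7, 23)
10P: (7, 23) + (7, 8): same x and y₁ ≡ -y₂, so the sum is ∞.
10P = ∞, so the order is 10.

10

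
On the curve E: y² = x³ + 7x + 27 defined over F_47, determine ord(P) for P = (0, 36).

2P: tangent at (0, 36): λ = (3·0² + 7)/(2·36) ≡ 7/25. 25⁻¹ ≡ 32 (mod 47) since 25·32 = 800 ≡ 1, so λ ≡ 7·32 ≡ 36.
  x = λ² - 0 - 0 = 1296 - 0 ≡ 27; y = λ·(0 - 27) - 36 ≡ 26. → (27, 26)
3P: (27, 26) + (0, 36). λ = (36 - 26)/(0 - 27) ≡ 10/20 mod 47. 20⁻¹ ≡ 40 (mod 47) since 20·40 = 800 ≡ 1, so λ ≡ 24.
  x = λ² - 27 - 0 = 576 - 27 ≡ 32; y = λ·(27 - 32) - 26 ≡ 42. → (32, 42)
4P: (32, 42) + (0, 36). λ = (36 - 42)/(0 - 32) ≡ 41/15 mod 47. 15⁻¹ ≡ 22 (mod 47) since 15·22 = 330 ≡ 1, so λ ≡ 9.
  x = λ² - 32 - 0 = 81 - 32 ≡ 2; y = λ·(32 - 2) - 42 ≡ 40. → (2, 40)
5P: (2, 40) + (0, 36). λ = (36 - 40)/(0 - 2) ≡ 43/45 mod 47. 45⁻¹ ≡ 23 (mod 47), so λ ≡ 2.
  x = λ² - 2 - 0 = 4 - 2 ≡ 2; y = λ·(2 - 2) - 40 ≡ 7. → (2, 7)
6P: (2, 7) + (0, 36). λ = (36 - 7)/(0 - 2) ≡ 29/45 mod 47. 45⁻¹ ≡ 23 (mod 47), so λ ≡ 9.
  x = λ² - 2 - 0 = 81 - 2 ≡ 32; y = λ·(2 - 32) - 7 ≡ 5. → (32, 5)
7P: (32, 5) + (0, 36). λ = (36 - 5)/(0 - 32) ≡ 31/15 mod 47. 15⁻¹ ≡ 22 (mod 47) since 15·22 = 330 ≡ 1, so λ ≡ 24.
  x = λ² - 32 - 0 = 576 - 32 ≡ 27; y = λ·(32 - 27) - 5 ≡ 21. → (27, 21)
8P: (27, 21) + (0, 36). λ = (36 - 21)/(0 - 27) ≡ 15/20 mod 47. 20⁻¹ ≡ 40 (mod 47), so λ ≡ 36.
  x = λ² - 27 - 0 = 1296 - 27 ≡ 0; y = λ·(27 - 0) - 21 ≡ 11. → (0, 11)
9P: (0, 11) + (0, 36): same x and y₁ ≡ -y₂, so the sum is O.
9P = O, so the order is 9.

9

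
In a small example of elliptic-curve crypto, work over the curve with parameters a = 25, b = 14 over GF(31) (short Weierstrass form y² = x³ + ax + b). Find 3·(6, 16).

Write P = (6, 16).
Repeated addition: build up to 3P.
2P: tangent at (6, 16): λ = (3·6² + 25)/(2·16) ≡ 9/1. 1⁻¹ ≡ 1 (mod 31) since 1·1 = 1 ≡ 1, so λ ≡ 9·1 ≡ 9.
  x = λ² - 6 - 6 = 81 - 12 ≡ 7; y = λ·(6 - 7) - 16 ≡ 6. → (7, 6)
3P: (7, 6) + (6, 16). λ = (16 - 6)/(6 - 7) ≡ 10/30 mod 31. 30⁻¹ ≡ 30 (mod 31) since 30·30 = 900 ≡ 1, so λ ≡ 21.
  x = λ² - 7 - 6 = 441 - 13 ≡ 25; y = λ·(7 - 25) - 6 ≡ 19. → (25, 19)

(25, 19)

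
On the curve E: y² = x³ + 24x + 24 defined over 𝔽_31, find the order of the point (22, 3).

3

2P: tangent at (22, 3): λ = (3·22² + 24)/(2·3) ≡ 19/6. 6⁻¹ ≡ 26 (mod 31) since 6·26 = 156 ≡ 1, so λ ≡ 19·26 ≡ 29.
  x = λ² - 22 - 22 = 841 - 44 ≡ 22; y = λ·(22 - 22) - 3 ≡ 28. → (22, 28)
3P: (22, 28) + (22, 3): same x and y₁ ≡ -y₂, so the sum is 𝒪.
3P = 𝒪, so the order is 3.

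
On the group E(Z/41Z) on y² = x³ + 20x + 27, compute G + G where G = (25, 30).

(27, 23)

tangent at (25, 30): λ = (3·25² + 20)/(2·30) ≡ 9/19. 19⁻¹ ≡ 13 (mod 41), so λ ≡ 9·13 ≡ 35.
  x = λ² - 25 - 25 = 1225 - 50 ≡ 27; y = λ·(25 - 27) - 30 ≡ 23. → (27, 23)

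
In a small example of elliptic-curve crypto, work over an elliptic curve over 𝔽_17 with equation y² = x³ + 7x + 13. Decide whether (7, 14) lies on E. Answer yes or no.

no

y² = 14² ≡ 9; x³ + 7x + 13 = 405 ≡ 14 (mod 17). 9 ≠ 14.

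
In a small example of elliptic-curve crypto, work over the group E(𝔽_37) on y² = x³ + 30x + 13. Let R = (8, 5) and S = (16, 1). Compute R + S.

(4, 30)

(8, 5) + (16, 1). λ = (1 - 5)/(16 - 8) ≡ 33/8 mod 37. 8⁻¹ ≡ 14 (mod 37) since 8·14 = 112 ≡ 1, so λ ≡ 18.
  x = λ² - 8 - 16 = 324 - 24 ≡ 4; y = λ·(8 - 4) - 5 ≡ 30. → (4, 30)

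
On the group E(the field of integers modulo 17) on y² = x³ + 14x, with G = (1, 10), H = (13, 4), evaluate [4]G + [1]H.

First 4G:
Repeated addition: build up to 4G.
2G: tangent at (1, 10): λ = (3·1² + 14)/(2·10) ≡ 0/3. 3⁻¹ ≡ 6 (mod 17), so λ ≡ 0·6 ≡ 0.
  x = λ² - 1 - 1 = 0 - 2 ≡ 15; y = λ·(1 - 15) - 10 ≡ 7. → (15, 7)
3G: (15, 7) + (1, 10). λ = (10 - 7)/(1 - 15) ≡ 3/3 mod 17. 3⁻¹ ≡ 6 (mod 17) since 3·6 = 18 ≡ 1, so λ ≡ 1.
  x = λ² - 15 - 1 = 1 - 16 ≡ 2; y = λ·(15 - 2) - 7 ≡ 6. → (2, 6)
4G: (2, 6) + (1, 10). λ = (10 - 6)/(1 - 2) ≡ 4/16 mod 17. 16⁻¹ ≡ 16 (mod 17), so λ ≡ 13.
  x = λ² - 2 - 1 = 169 - 3 ≡ 13; y = λ·(2 - 13) - 6 ≡ 4. → (13, 4)
4G = (13, 4).
Finally 4G + H:
tangent at (13, 4): λ = (3·13² + 14)/(2·4) ≡ 11/8. 8⁻¹ ≡ 15 (mod 17) since 8·15 = 120 ≡ 1, so λ ≡ 11·15 ≡ 12.
  x = λ² - 13 - 13 = 144 - 26 ≡ 16; y = λ·(13 - 16) - 4 ≡ 11. → (16, 11)

(16, 11)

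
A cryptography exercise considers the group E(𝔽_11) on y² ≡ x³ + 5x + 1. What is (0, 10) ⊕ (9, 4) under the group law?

(0, 10) + (9, 4). λ = (4 - 10)/(9 - 0) ≡ 5/9 mod 11. 9⁻¹ ≡ 5 (mod 11) since 9·5 = 45 ≡ 1, so λ ≡ 3.
  x = λ² - 0 - 9 = 9 - 9 ≡ 0; y = λ·(0 - 0) - 10 ≡ 1. → (0, 1)

(0, 1)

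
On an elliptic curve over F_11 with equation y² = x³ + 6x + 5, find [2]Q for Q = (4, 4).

tangent at (4, 4): λ = (3·4² + 6)/(2·4) ≡ 10/8. 8⁻¹ ≡ 7 (mod 11) since 8·7 = 56 ≡ 1, so λ ≡ 10·7 ≡ 4.
  x = λ² - 4 - 4 = 16 - 8 ≡ 8; y = λ·(4 - 8) - 4 ≡ 2. → (8, 2)

(8, 2)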